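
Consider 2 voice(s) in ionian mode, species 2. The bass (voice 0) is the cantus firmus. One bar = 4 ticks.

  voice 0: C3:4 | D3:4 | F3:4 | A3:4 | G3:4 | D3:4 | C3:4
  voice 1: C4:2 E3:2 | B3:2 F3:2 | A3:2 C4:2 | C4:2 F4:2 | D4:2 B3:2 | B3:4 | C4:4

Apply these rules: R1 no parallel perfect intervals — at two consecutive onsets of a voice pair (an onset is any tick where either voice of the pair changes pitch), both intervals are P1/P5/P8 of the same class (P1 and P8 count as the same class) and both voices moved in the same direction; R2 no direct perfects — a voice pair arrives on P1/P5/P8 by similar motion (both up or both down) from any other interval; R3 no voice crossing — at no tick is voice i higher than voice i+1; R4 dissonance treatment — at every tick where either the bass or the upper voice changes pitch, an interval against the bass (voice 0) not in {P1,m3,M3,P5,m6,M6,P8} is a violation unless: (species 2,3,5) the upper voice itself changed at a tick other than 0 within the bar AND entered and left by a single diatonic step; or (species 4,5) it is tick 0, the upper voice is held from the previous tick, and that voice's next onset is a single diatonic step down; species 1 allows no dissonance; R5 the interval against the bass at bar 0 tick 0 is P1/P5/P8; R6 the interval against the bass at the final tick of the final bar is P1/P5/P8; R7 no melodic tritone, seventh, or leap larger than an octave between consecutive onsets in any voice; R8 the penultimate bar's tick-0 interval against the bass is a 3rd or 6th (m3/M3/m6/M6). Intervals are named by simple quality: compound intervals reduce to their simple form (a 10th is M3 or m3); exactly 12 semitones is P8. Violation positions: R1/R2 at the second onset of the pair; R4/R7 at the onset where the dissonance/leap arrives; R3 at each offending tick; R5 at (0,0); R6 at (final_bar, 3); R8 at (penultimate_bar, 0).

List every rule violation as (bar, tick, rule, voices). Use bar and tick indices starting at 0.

bar 0: v0=C3 v1=C4 downbeat P8
bar 1: v0=D3 v1=B3 downbeat M6
bar 2: v0=F3 v1=A3 downbeat M3
bar 3: v0=A3 v1=C4 downbeat m3
bar 4: v0=G3 v1=D4 downbeat P5
bar 5: v0=D3 v1=B3 downbeat M6
bar 6: v0=C3 v1=C4 downbeat P8
  -> R7 @ bar 1 tick 2 v(1,): B3->F3 leap 6st
  -> R2 @ bar 4 tick 0 v(0, 1): A3/F4 m6 -> G3/D4 P5 similar

(1, 2, R7, (1,))
(4, 0, R2, (0, 1))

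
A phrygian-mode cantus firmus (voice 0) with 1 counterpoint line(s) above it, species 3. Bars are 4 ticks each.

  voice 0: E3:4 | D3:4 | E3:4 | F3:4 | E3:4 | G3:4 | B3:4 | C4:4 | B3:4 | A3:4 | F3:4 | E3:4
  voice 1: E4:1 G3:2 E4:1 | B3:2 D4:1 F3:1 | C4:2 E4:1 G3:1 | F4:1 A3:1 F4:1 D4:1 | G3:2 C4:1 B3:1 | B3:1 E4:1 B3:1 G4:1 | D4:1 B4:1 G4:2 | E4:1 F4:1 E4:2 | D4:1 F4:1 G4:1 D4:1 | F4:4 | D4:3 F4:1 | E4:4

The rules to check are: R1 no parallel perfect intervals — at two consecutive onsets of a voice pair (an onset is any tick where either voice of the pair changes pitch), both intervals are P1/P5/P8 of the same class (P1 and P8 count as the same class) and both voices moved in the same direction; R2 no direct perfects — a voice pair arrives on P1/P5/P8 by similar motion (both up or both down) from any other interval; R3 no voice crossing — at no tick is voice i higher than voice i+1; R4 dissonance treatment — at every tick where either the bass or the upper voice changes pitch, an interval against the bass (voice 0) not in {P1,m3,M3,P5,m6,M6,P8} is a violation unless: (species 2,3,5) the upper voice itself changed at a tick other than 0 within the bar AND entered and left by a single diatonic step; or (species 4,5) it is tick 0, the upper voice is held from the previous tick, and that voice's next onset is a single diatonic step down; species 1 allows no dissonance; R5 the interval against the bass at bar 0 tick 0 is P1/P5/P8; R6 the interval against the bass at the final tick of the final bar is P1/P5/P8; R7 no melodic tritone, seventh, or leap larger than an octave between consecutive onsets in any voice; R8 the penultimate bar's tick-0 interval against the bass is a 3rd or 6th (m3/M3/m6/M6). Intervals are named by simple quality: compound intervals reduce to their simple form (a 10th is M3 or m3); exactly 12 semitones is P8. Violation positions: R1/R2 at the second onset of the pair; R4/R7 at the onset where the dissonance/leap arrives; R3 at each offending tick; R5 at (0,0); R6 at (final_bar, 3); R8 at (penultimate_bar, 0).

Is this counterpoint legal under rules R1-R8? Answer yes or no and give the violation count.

bar 0: v0=E3 v1=E4 (P8)
bar 1: v0=D3 v1=B3 (M6)
bar 2: v0=E3 v1=C4 (m6)
bar 3: v0=F3 v1=F4 (P8)
bar 4: v0=E3 v1=G3 (m3)
bar 5: v0=G3 v1=B3 (M3)
bar 6: v0=B3 v1=D4 (m3)
bar 7: v0=C4 v1=E4 (M3)
bar 8: v0=B3 v1=D4 (m3)
bar 9: v0=A3 v1=F4 (m6)
bar 10: v0=F3 v1=D4 (M6)
bar 11: v0=E3 v1=E4 (P8)
  R2 @ bar3.0: E3/G3 m3 -> F3/F4 P8 similar
  R7 @ bar3.0: G3->F4 leap 10st
  R4 @ bar8.1: B3/F4 TT untreated
  R1 @ bar11.0: F3/F4 P8 -> E3/E4 P8 similar

No (4 violations)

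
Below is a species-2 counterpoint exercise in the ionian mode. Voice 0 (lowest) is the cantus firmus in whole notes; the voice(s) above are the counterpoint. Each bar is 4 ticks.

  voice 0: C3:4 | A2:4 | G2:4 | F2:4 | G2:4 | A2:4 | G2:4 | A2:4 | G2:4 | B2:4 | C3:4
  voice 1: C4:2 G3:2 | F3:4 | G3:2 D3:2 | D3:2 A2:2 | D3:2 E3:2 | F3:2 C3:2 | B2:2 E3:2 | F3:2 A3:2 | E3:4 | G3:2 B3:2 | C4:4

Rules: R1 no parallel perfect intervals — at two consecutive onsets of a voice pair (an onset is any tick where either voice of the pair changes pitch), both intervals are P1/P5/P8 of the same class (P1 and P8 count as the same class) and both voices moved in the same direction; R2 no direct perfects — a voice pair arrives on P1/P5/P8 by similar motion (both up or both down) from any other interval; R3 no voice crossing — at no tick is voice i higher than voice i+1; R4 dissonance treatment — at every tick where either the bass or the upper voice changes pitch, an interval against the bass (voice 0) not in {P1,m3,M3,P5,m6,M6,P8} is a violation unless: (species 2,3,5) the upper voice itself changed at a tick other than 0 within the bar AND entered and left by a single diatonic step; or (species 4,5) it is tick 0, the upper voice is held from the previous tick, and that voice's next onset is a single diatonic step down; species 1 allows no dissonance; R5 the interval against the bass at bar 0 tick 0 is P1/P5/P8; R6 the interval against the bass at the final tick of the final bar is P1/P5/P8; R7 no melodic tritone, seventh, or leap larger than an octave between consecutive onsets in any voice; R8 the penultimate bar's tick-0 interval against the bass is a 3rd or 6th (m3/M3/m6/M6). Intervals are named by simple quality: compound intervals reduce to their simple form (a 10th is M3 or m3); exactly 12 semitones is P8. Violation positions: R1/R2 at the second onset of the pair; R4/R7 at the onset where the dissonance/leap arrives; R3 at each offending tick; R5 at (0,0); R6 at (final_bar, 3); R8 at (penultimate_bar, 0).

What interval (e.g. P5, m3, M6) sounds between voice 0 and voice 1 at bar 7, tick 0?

voice 0=A2 voice 1=F3 -> m6

m6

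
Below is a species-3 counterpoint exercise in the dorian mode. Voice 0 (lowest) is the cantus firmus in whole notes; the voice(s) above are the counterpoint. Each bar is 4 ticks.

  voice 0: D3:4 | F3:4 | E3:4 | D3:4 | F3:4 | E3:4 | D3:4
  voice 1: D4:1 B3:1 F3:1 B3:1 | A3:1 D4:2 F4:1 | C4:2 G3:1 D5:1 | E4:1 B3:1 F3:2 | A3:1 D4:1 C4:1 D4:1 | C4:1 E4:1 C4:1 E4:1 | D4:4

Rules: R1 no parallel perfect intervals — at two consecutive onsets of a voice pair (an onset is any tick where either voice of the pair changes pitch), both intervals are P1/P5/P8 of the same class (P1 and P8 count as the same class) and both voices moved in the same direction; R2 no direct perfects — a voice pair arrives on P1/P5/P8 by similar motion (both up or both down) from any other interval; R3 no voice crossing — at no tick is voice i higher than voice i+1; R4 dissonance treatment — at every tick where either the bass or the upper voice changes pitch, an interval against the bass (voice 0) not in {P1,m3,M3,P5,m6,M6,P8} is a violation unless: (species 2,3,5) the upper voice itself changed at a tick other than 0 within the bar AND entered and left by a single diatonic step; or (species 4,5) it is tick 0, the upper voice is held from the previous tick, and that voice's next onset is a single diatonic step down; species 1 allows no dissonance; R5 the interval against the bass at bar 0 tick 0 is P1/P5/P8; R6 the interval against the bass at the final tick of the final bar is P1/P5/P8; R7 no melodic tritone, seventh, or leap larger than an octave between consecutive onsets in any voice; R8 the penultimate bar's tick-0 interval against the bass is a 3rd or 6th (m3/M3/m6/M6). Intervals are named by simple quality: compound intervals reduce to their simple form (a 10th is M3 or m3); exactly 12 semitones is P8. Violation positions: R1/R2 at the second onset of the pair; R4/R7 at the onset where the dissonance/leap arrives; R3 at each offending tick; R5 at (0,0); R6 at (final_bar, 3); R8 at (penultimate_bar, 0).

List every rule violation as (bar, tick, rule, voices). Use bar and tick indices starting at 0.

bar 0: v0=D3 v1=D4 downbeat P8
bar 1: v0=F3 v1=A3 downbeat M3
bar 2: v0=E3 v1=C4 downbeat m6
bar 3: v0=D3 v1=E4 downbeat M2
bar 4: v0=F3 v1=A3 downbeat M3
bar 5: v0=E3 v1=C4 downbeat m6
bar 6: v0=D3 v1=D4 downbeat P8
  -> R7 @ bar 0 tick 2 v(1,): B3->F3 leap 6st
  -> R7 @ bar 0 tick 3 v(1,): F3->B3 leap 6st
  -> R4 @ bar 2 tick 3 v(0, 1): E3/D5 m7 untreated
  -> R7 @ bar 2 tick 3 v(1,): G3->D5 leap 19st
  -> R4 @ bar 3 tick 0 v(0, 1): D3/E4 M2 untreated
  -> R7 @ bar 3 tick 0 v(1,): D5->E4 leap 10st
  -> R7 @ bar 3 tick 2 v(1,): B3->F3 leap 6st
  -> R1 @ bar 6 tick 0 v(0, 1): E3/E4 P8 -> D3/D4 P8 similar

(0, 2, R7, (1,))
(0, 3, R7, (1,))
(2, 3, R4, (0, 1))
(2, 3, R7, (1,))
(3, 0, R4, (0, 1))
(3, 0, R7, (1,))
(3, 2, R7, (1,))
(6, 0, R1, (0, 1))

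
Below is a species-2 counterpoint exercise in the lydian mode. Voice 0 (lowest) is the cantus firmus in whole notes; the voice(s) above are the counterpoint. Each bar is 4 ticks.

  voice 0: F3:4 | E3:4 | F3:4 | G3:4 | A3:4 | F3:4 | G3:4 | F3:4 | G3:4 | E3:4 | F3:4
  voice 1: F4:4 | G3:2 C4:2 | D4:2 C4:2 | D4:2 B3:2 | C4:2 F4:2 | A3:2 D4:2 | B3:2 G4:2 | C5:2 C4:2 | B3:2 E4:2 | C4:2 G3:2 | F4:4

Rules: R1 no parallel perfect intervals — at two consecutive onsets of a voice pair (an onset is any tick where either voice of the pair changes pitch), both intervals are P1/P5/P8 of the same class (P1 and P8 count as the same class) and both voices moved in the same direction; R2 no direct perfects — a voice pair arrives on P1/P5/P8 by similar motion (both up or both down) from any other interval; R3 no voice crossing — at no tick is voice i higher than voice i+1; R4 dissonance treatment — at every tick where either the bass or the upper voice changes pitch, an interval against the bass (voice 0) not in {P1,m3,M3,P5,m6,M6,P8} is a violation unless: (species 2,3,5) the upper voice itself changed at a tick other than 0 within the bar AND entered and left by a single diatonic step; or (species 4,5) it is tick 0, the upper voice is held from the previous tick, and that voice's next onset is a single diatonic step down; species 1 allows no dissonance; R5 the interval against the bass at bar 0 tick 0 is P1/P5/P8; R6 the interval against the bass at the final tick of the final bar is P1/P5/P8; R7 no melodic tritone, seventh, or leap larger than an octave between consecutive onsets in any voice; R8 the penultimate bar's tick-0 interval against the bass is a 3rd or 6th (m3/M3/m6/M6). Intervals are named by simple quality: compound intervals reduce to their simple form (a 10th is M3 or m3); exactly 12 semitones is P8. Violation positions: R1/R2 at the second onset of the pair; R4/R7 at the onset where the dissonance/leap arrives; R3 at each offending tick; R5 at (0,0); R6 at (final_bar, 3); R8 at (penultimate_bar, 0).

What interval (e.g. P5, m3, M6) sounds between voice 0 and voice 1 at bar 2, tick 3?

voice 0=F3 voice 1=C4 -> P5

P5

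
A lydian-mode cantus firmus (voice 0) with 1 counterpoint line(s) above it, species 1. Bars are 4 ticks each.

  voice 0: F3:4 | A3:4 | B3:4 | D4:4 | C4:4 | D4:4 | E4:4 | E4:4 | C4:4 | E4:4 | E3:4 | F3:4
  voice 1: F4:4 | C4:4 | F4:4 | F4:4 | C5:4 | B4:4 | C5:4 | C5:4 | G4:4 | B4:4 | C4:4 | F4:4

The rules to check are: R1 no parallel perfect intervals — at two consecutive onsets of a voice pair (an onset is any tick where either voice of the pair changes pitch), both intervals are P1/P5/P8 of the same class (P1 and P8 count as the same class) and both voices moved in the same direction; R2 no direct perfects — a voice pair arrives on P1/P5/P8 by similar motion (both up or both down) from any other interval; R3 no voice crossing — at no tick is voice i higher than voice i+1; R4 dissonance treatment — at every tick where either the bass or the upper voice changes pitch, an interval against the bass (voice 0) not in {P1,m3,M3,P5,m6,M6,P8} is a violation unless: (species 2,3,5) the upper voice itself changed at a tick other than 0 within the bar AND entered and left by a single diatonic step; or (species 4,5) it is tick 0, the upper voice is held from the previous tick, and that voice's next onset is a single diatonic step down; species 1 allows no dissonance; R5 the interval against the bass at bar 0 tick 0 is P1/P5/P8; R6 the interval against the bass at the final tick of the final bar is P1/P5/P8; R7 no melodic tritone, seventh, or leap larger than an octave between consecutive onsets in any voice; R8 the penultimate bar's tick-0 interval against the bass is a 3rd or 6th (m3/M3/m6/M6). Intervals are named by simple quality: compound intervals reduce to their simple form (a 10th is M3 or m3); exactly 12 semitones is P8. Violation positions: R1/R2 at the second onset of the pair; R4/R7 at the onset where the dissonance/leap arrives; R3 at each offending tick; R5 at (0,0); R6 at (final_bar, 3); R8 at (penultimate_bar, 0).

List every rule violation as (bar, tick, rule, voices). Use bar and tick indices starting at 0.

bar 0: v0=F3 v1=F4 downbeat P8
bar 1: v0=A3 v1=C4 downbeat m3
bar 2: v0=B3 v1=F4 downbeat TT
bar 3: v0=D4 v1=F4 downbeat m3
bar 4: v0=C4 v1=C5 downbeat P8
bar 5: v0=D4 v1=B4 downbeat M6
bar 6: v0=E4 v1=C5 downbeat m6
bar 7: v0=E4 v1=C5 downbeat m6
bar 8: v0=C4 v1=G4 downbeat P5
bar 9: v0=E4 v1=B4 downbeat P5
bar 10: v0=E3 v1=C4 downbeat m6
bar 11: v0=F3 v1=F4 downbeat P8
  -> R4 @ bar 2 tick 0 v(0, 1): B3/F4 TT untreated
  -> R2 @ bar 8 tick 0 v(0, 1): E4/C5 m6 -> C4/G4 P5 similar
  -> R1 @ bar 9 tick 0 v(0, 1): C4/G4 P5 -> E4/B4 P5 similar
  -> R7 @ bar 10 tick 0 v(1,): B4->C4 leap 11st
  -> R2 @ bar 11 tick 0 v(0, 1): E3/C4 m6 -> F3/F4 P8 similar

(2, 0, R4, (0, 1))
(8, 0, R2, (0, 1))
(9, 0, R1, (0, 1))
(10, 0, R7, (1,))
(11, 0, R2, (0, 1))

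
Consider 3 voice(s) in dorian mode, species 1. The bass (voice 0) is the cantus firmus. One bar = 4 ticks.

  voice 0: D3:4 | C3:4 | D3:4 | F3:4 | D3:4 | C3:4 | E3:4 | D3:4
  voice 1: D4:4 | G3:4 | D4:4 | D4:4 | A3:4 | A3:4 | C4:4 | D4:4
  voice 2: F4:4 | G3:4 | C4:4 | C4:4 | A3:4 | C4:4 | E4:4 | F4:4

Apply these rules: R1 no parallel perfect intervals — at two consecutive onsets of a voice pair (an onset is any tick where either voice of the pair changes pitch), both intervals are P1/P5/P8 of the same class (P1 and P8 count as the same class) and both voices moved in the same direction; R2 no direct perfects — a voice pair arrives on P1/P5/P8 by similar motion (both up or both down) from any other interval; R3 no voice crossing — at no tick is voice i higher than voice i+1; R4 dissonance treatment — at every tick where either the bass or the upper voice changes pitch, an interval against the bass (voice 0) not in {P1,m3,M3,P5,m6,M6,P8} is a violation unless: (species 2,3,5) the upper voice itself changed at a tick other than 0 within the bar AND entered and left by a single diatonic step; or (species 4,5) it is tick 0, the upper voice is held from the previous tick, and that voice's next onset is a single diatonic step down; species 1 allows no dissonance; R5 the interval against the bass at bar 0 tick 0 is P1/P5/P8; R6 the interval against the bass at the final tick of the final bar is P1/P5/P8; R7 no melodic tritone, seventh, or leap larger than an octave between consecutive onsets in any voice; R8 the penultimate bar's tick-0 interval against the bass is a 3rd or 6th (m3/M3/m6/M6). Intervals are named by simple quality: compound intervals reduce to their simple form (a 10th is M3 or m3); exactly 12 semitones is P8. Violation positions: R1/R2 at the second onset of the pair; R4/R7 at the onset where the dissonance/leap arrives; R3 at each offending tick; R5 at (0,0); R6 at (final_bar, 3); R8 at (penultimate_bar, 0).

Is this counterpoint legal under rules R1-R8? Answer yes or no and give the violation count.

bar 0: v0=D3 v1=D4 v2=F4 (m3)
bar 1: v0=C3 v1=G3 v2=G3 (P5)
bar 2: v0=D3 v1=D4 v2=C4 (m7)
bar 3: v0=F3 v1=D4 v2=C4 (P5)
bar 4: v0=D3 v1=A3 v2=A3 (P5)
bar 5: v0=C3 v1=A3 v2=C4 (P8)
bar 6: v0=E3 v1=C4 v2=E4 (P8)
bar 7: v0=D3 v1=D4 v2=F4 (m3)
  R5 @ bar0.0: opens on m3
  R2 @ bar1.0: D3/D4 P8 -> C3/G3 P5 similar
  R2 @ bar1.0: D3/F4 m3 -> C3/G3 P5 similar
  R2 @ bar1.0: D4/F4 m3 -> G3/G3 P1 similar
  R7 @ bar1.0: F4->G3 leap 10st
  R2 @ bar2.0: C3/G3 P5 -> D3/D4 P8 similar
  R3 @ bar2.0: D4 above C4
  R4 @ bar2.0: D3/C4 m7 untreated
  R3 @ bar2.1: D4 above C4
  R3 @ bar2.2: D4 above C4
  R3 @ bar2.3: D4 above C4
  R3 @ bar3.0: D4 above C4
  R3 @ bar3.1: D4 above C4
  R3 @ bar3.2: D4 above C4
  R3 @ bar3.3: D4 above C4
  R1 @ bar4.0: F3/C4 P5 -> D3/A3 P5 similar
  R2 @ bar4.0: F3/D4 M6 -> D3/A3 P5 similar
  R2 @ bar4.0: D4/C4 M2 -> A3/A3 P1 similar
  R1 @ bar6.0: C3/C4 P8 -> E3/E4 P8 similar
  R8 @ bar6.0: penult P8 not 3rd/6th
  R6 @ bar7.3: closes on m3

No (21 violations)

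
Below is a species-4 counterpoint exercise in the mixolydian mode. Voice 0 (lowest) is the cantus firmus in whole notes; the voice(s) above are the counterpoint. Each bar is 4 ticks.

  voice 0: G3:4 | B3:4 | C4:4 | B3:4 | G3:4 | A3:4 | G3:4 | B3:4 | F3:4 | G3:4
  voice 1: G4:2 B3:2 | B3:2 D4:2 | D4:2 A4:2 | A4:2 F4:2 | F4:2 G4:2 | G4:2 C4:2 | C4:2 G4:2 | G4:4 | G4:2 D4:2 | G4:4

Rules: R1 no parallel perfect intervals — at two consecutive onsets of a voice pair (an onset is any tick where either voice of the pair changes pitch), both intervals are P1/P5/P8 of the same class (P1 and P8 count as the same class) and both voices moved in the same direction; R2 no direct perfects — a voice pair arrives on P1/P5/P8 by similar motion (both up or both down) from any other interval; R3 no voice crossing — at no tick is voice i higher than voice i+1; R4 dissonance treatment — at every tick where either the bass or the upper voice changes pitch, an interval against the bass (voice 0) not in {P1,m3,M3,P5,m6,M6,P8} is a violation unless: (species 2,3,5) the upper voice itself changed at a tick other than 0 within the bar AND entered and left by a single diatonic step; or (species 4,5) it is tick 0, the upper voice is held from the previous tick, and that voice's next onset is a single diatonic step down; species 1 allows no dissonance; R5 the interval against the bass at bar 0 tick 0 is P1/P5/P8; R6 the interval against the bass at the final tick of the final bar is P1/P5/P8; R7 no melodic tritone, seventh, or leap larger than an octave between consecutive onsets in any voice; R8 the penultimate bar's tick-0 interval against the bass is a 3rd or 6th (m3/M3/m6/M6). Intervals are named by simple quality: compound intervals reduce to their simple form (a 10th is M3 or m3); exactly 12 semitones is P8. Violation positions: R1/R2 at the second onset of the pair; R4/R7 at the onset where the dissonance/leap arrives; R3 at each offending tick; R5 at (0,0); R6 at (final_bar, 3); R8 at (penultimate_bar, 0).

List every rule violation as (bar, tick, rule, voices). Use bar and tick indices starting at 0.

bar 0: v0=G3 v1=G4 downbeat P8
bar 1: v0=B3 v1=B3 downbeat P1
bar 2: v0=C4 v1=D4 downbeat M2
bar 3: v0=B3 v1=A4 downbeat m7
bar 4: v0=G3 v1=F4 downbeat m7
bar 5: v0=A3 v1=G4 downbeat m7
bar 6: v0=G3 v1=C4 downbeat P4
bar 7: v0=B3 v1=G4 downbeat m6
bar 8: v0=F3 v1=G4 downbeat M2
bar 9: v0=G3 v1=G4 downbeat P8
  -> R4 @ bar 2 tick 0 v(0, 1): C4/D4 M2 untreated
  -> R4 @ bar 3 tick 0 v(0, 1): B3/A4 m7 untreated
  -> R4 @ bar 3 tick 2 v(0, 1): B3/F4 TT untreated
  -> R4 @ bar 4 tick 0 v(0, 1): G3/F4 m7 untreated
  -> R4 @ bar 5 tick 0 v(0, 1): A3/G4 m7 untreated
  -> R4 @ bar 6 tick 0 v(0, 1): G3/C4 P4 untreated
  -> R4 @ bar 8 tick 0 v(0, 1): F3/G4 M2 untreated
  -> R7 @ bar 8 tick 0 v(0,): B3->F3 leap 6st
  -> R8 @ bar 8 tick 0 v(0, 1): penult M2 not 3rd/6th
  -> R2 @ bar 9 tick 0 v(0, 1): F3/D4 M6 -> G3/G4 P8 similar

(2, 0, R4, (0, 1))
(3, 0, R4, (0, 1))
(3, 2, R4, (0, 1))
(4, 0, R4, (0, 1))
(5, 0, R4, (0, 1))
(6, 0, R4, (0, 1))
(8, 0, R4, (0, 1))
(8, 0, R7, (0,))
(8, 0, R8, (0, 1))
(9, 0, R2, (0, 1))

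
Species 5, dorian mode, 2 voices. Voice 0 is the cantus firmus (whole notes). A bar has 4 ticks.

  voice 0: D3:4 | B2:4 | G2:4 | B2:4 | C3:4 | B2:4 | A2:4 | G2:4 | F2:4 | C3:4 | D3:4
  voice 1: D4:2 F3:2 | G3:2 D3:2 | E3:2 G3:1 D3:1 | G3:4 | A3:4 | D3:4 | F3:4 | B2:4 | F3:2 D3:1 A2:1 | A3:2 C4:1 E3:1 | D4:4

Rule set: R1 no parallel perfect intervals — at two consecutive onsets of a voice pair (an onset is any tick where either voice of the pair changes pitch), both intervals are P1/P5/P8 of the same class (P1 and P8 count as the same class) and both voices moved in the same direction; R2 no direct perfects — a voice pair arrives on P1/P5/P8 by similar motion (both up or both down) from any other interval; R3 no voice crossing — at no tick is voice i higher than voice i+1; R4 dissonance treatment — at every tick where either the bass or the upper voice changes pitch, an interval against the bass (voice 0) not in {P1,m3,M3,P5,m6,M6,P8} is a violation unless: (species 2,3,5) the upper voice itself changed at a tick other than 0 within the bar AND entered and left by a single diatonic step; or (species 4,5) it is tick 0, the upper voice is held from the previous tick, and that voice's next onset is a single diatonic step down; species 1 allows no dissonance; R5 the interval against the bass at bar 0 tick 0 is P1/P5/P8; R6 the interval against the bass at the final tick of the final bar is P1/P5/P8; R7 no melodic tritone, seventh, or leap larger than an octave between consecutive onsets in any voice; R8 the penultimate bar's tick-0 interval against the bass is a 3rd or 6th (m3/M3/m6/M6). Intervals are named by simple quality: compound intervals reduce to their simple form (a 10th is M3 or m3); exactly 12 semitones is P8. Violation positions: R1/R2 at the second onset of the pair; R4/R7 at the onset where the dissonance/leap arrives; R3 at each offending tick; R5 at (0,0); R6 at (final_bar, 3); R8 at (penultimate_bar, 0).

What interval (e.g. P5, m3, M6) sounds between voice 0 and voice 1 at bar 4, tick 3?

voice 0=C3 voice 1=A3 -> M6

M6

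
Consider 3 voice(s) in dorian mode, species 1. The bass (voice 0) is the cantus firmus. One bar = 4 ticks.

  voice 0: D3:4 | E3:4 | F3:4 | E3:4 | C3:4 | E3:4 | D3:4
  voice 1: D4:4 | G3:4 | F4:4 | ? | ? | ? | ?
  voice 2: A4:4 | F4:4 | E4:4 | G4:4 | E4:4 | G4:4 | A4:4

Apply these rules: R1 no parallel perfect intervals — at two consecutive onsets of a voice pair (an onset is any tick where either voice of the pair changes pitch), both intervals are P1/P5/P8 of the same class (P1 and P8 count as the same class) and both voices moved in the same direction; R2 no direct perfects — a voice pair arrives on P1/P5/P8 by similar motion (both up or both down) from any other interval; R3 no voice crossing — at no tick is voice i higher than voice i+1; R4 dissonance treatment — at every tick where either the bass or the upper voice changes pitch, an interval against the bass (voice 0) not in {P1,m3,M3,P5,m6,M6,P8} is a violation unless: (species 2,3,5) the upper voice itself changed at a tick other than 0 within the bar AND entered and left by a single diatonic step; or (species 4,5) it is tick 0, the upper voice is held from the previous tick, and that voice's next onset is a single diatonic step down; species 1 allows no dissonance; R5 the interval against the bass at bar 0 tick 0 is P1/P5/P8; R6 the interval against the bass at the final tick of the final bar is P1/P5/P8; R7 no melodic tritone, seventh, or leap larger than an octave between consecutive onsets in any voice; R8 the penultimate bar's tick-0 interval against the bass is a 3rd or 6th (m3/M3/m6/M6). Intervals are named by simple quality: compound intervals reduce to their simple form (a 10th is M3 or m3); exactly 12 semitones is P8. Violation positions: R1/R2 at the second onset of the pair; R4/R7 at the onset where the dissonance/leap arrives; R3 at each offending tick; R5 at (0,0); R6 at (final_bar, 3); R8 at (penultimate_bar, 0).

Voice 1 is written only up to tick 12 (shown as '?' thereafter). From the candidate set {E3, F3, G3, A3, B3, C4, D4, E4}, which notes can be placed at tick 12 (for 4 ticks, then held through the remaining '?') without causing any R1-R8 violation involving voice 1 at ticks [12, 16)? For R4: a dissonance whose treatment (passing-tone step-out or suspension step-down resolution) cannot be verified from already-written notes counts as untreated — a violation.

{C4}

E3: violates R1,R7
F3: violates R4
G3: violates R7
A3: violates R4
B3: violates R2,R7
C4: legal
D4: violates R4
E4: violates R1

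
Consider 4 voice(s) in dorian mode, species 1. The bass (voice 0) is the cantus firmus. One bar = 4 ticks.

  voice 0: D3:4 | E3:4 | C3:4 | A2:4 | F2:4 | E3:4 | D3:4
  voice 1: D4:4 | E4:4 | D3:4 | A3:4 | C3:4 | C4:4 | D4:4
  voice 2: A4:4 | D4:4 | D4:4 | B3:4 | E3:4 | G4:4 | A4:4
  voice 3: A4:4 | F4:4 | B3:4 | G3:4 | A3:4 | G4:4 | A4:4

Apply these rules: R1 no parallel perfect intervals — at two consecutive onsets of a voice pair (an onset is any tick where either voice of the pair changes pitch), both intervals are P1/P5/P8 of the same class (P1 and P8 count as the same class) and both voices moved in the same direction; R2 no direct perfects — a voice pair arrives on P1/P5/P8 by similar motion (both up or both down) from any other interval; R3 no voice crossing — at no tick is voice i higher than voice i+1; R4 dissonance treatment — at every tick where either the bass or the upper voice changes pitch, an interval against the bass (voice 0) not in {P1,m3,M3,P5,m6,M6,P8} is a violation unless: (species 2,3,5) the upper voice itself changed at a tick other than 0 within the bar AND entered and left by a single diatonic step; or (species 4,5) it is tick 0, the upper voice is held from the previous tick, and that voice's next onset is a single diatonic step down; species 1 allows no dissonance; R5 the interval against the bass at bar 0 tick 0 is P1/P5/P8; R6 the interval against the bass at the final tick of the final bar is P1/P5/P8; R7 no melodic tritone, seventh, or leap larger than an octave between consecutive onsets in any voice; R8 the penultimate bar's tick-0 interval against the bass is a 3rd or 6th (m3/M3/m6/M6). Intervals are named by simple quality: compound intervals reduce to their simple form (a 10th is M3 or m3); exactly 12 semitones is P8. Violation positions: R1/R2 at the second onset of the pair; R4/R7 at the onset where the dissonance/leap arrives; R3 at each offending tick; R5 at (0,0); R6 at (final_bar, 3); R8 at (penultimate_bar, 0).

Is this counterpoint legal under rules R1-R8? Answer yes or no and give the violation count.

No (33 violations)

bar 0: v0=D3 v1=D4 v2=A4 v3=A4 (P5)
bar 1: v0=E3 v1=E4 v2=D4 v3=F4 (m2)
bar 2: v0=C3 v1=D3 v2=D4 v3=B3 (M7)
bar 3: v0=A2 v1=A3 v2=B3 v3=G3 (m7)
bar 4: v0=F2 v1=C3 v2=E3 v3=A3 (M3)
bar 5: v0=E3 v1=C4 v2=G4 v3=G4 (m3)
bar 6: v0=D3 v1=D4 v2=A4 v3=A4 (P5)
  R1 @ bar1.0: D3/D4 P8 -> E3/E4 P8 similar
  R3 @ bar1.0: E4 above D4
  R4 @ bar1.0: E3/D4 m7 untreated
  R4 @ bar1.0: E3/F4 m2 untreated
  R3 @ bar1.1: E4 above D4
  R3 @ bar1.2: E4 above D4
  R3 @ bar1.3: E4 above D4
  R3 @ bar2.0: D4 above B3
  R4 @ bar2.0: C3/D3 M2 untreated
  R4 @ bar2.0: C3/D4 M2 untreated
  R4 @ bar2.0: C3/B3 M7 untreated
  R7 @ bar2.0: E4->D3 leap 14st
  R7 @ bar2.0: F4->B3 leap 6st
  R3 @ bar2.1: D4 above B3
  R3 @ bar2.2: D4 above B3
  R3 @ bar2.3: D4 above B3
  R3 @ bar3.0: B3 above G3
  R4 @ bar3.0: A2/B3 M2 untreated
  R4 @ bar3.0: A2/G3 m7 untreated
  R3 @ bar3.1: B3 above G3
  R3 @ bar3.2: B3 above G3
  R3 @ bar3.3: B3 above G3
  R2 @ bar4.0: A2/A3 P8 -> F2/C3 P5 similar
  R4 @ bar4.0: F2/E3 M7 untreated
  R2 @ bar5.0: C3/E3 M3 -> C4/G4 P5 similar
  R2 @ bar5.0: C3/A3 M6 -> C4/G4 P5 similar
  R2 @ bar5.0: E3/A3 P4 -> G4/G4 P1 similar
  R7 @ bar5.0: F2->E3 leap 11st
  R7 @ bar5.0: E3->G4 leap 15st
  R7 @ bar5.0: A3->G4 leap 10st
  R1 @ bar6.0: C4/G4 P5 -> D4/A4 P5 similar
  R1 @ bar6.0: C4/G4 P5 -> D4/A4 P5 similar
  R1 @ bar6.0: G4/G4 P1 -> A4/A4 P1 similar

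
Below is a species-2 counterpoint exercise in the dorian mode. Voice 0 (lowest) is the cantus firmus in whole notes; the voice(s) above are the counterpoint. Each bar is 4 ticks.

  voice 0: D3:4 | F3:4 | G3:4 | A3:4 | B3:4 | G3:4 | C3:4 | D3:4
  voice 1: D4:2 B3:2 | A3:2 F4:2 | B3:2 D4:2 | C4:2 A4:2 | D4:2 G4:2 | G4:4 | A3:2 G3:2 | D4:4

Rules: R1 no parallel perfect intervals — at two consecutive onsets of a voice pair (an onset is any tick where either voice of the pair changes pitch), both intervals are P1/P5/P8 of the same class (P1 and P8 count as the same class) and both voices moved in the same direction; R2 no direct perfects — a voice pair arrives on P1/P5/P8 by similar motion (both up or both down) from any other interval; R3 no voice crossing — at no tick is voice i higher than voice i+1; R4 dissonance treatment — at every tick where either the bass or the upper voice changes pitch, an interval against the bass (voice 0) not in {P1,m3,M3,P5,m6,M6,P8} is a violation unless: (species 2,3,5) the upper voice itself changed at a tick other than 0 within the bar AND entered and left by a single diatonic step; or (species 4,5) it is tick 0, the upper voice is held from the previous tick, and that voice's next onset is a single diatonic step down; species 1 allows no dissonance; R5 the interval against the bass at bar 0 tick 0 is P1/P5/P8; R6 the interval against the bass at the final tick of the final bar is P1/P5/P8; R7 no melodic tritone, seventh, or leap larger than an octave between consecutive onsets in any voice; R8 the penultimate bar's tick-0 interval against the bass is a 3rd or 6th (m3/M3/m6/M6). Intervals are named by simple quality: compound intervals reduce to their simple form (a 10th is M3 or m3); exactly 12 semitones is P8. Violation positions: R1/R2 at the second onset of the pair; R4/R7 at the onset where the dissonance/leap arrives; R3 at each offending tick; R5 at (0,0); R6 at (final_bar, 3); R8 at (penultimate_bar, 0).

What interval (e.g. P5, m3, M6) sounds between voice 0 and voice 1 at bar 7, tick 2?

voice 0=D3 voice 1=D4 -> P8

P8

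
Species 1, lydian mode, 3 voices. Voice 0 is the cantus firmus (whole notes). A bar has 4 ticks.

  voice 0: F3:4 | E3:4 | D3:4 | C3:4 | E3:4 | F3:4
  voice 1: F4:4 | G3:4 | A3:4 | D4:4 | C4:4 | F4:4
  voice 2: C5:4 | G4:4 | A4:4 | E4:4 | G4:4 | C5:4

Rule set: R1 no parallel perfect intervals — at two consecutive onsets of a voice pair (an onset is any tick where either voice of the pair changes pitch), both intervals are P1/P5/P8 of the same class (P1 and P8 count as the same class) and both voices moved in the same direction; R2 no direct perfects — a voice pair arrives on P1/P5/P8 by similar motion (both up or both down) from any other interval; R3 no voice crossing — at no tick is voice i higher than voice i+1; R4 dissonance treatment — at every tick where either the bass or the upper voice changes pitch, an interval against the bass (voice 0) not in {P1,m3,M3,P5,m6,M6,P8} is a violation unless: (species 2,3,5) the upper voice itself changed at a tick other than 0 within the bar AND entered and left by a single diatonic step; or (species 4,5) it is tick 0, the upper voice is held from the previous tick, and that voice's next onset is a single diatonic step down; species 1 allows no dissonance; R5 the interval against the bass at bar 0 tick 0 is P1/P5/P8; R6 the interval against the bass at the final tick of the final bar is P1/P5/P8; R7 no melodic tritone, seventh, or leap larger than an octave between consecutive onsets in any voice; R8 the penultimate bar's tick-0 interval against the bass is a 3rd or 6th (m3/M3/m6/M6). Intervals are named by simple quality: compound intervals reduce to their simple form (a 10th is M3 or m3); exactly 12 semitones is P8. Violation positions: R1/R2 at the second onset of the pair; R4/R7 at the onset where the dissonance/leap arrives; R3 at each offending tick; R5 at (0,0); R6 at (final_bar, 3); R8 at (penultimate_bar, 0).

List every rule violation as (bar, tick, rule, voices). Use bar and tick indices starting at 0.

bar 0: v0=F3 v1=F4 v2=C5 downbeat P5
bar 1: v0=E3 v1=G3 v2=G4 downbeat m3
bar 2: v0=D3 v1=A3 v2=A4 downbeat P5
bar 3: v0=C3 v1=D4 v2=E4 downbeat M3
bar 4: v0=E3 v1=C4 v2=G4 downbeat m3
bar 5: v0=F3 v1=F4 v2=C5 downbeat P5
  -> R2 @ bar 1 tick 0 v(1, 2): F4/C5 P5 -> G3/G4 P8 similar
  -> R7 @ bar 1 tick 0 v(1,): F4->G3 leap 10st
  -> R1 @ bar 2 tick 0 v(1, 2): G3/G4 P8 -> A3/A4 P8 similar
  -> R4 @ bar 3 tick 0 v(0, 1): C3/D4 M2 untreated
  -> R1 @ bar 5 tick 0 v(1, 2): C4/G4 P5 -> F4/C5 P5 similar
  -> R2 @ bar 5 tick 0 v(0, 1): E3/C4 m6 -> F3/F4 P8 similar
  -> R2 @ bar 5 tick 0 v(0, 2): E3/G4 m3 -> F3/C5 P5 similar

(1, 0, R2, (1, 2))
(1, 0, R7, (1,))
(2, 0, R1, (1, 2))
(3, 0, R4, (0, 1))
(5, 0, R1, (1, 2))
(5, 0, R2, (0, 1))
(5, 0, R2, (0, 2))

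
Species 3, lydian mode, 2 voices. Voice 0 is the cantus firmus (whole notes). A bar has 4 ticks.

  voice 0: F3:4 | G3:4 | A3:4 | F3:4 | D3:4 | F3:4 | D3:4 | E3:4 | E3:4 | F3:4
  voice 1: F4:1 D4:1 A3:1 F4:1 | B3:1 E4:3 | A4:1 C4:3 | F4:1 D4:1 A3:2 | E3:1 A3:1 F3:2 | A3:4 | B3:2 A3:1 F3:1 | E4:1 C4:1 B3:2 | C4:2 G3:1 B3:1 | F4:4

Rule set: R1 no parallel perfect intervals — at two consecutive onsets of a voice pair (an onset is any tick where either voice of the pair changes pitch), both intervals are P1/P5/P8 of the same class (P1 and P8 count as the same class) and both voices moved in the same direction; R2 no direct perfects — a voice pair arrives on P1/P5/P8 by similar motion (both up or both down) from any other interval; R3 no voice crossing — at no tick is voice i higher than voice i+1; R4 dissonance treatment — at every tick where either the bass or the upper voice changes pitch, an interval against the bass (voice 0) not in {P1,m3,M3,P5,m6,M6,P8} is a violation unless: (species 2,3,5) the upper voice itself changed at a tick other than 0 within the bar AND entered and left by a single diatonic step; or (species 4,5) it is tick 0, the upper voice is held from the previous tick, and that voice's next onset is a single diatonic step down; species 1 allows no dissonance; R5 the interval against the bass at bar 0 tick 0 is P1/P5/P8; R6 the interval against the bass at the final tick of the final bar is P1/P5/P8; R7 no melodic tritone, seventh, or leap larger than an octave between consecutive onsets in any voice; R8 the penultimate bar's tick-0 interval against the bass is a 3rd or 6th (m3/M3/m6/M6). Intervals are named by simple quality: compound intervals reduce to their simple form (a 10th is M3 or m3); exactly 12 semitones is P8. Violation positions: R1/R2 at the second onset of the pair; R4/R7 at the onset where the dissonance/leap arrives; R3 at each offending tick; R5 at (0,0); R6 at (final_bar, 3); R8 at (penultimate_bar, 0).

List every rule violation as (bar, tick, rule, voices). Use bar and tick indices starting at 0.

(1, 0, R7, (1,))
(2, 0, R2, (0, 1))
(4, 0, R4, (0, 1))
(7, 0, R2, (0, 1))
(7, 0, R7, (1,))
(9, 0, R2, (0, 1))
(9, 0, R7, (1,))

bar 0: v0=F3 v1=F4 downbeat P8
bar 1: v0=G3 v1=B3 downbeat M3
bar 2: v0=A3 v1=A4 downbeat P8
bar 3: v0=F3 v1=F4 downbeat P8
bar 4: v0=D3 v1=E3 downbeat M2
bar 5: v0=F3 v1=A3 downbeat M3
bar 6: v0=D3 v1=B3 downbeat M6
bar 7: v0=E3 v1=E4 downbeat P8
bar 8: v0=E3 v1=C4 downbeat m6
bar 9: v0=F3 v1=F4 downbeat P8
  -> R7 @ bar 1 tick 0 v(1,): F4->B3 leap 6st
  -> R2 @ bar 2 tick 0 v(0, 1): G3/E4 M6 -> A3/A4 P8 similar
  -> R4 @ bar 4 tick 0 v(0, 1): D3/E3 M2 untreated
  -> R2 @ bar 7 tick 0 v(0, 1): D3/F3 m3 -> E3/E4 P8 similar
  -> R7 @ bar 7 tick 0 v(1,): F3->E4 leap 11st
  -> R2 @ bar 9 tick 0 v(0, 1): E3/B3 P5 -> F3/F4 P8 similar
  -> R7 @ bar 9 tick 0 v(1,): B3->F4 leap 6st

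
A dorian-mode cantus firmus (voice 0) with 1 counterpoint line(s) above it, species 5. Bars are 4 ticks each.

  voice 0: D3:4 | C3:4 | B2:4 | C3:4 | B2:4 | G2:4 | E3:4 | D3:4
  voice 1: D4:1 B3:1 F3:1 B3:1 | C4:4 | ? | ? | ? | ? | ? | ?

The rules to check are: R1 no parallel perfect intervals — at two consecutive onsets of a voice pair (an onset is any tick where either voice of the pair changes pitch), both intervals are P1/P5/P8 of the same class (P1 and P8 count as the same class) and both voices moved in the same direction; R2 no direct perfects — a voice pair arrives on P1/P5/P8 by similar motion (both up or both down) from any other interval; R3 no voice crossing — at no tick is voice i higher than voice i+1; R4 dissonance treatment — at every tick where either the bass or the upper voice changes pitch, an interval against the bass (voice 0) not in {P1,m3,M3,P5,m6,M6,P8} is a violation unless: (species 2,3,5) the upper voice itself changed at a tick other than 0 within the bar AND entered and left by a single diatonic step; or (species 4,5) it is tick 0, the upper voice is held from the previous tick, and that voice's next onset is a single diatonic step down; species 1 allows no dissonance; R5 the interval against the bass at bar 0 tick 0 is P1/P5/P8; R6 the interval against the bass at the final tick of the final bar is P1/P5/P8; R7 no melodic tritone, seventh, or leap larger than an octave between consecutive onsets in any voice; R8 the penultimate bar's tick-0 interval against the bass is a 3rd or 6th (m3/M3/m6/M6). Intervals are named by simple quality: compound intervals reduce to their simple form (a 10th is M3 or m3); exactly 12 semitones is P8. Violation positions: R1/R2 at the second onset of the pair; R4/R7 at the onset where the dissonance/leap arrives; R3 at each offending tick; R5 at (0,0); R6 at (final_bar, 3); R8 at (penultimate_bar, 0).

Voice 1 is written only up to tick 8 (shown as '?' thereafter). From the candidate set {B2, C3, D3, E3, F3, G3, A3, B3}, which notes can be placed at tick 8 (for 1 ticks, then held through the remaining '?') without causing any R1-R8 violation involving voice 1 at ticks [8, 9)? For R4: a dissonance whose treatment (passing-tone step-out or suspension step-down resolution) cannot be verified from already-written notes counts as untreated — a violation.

{G3}

B2: violates R1,R7
C3: violates R4
D3: violates R7
E3: violates R4
F3: violates R4
G3: legal
A3: violates R4
B3: violates R1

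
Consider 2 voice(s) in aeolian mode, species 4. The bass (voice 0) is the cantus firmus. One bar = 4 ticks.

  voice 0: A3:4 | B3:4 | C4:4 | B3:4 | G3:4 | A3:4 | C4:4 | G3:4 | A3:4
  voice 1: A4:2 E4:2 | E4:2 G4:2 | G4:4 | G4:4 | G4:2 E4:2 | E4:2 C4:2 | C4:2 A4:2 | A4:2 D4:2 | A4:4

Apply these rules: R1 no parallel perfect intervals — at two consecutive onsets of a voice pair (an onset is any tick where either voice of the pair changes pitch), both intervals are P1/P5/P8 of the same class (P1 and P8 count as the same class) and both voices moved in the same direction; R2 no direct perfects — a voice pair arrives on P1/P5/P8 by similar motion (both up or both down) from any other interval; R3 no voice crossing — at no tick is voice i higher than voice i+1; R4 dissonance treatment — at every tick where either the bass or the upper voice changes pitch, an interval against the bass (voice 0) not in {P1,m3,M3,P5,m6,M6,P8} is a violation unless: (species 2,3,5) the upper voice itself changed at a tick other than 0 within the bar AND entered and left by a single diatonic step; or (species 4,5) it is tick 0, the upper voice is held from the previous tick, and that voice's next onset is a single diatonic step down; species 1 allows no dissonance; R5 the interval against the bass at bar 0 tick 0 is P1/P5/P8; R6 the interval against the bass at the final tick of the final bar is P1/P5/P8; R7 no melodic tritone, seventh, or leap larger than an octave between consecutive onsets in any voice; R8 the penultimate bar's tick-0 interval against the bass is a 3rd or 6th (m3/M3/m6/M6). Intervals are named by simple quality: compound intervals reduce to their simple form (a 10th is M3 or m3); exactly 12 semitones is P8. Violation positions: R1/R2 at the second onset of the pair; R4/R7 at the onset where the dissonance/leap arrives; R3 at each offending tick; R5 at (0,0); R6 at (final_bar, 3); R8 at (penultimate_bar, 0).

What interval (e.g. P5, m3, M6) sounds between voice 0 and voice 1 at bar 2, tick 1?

voice 0=C4 voice 1=G4 -> P5

P5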